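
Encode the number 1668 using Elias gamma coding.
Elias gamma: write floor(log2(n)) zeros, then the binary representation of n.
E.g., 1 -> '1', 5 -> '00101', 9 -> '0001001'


num_bits = floor(log2(1668)) + 1 = 11
leading_zeros = num_bits - 1 = 10
binary(1668) = 11010000100

Elias gamma(1668) = '0000000000' + '11010000100' = 000000000011010000100 (21 bits)


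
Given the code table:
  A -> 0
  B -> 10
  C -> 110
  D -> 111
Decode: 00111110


Decoding:
0 -> A
0 -> A
111 -> D
110 -> C


Result: AADC


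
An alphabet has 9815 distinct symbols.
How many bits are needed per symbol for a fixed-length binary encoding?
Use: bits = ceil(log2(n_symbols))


log2(9815) = 13.2608
Bracket: 2^13 = 8192 < 9815 <= 2^14 = 16384
So ceil(log2(9815)) = 14

bits = ceil(log2(9815)) = ceil(13.2608) = 14 bits


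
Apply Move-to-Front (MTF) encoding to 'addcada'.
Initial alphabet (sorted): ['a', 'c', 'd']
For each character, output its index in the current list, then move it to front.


MTF encoding:
'a': index 0 in ['a', 'c', 'd'] -> ['a', 'c', 'd']
'd': index 2 in ['a', 'c', 'd'] -> ['d', 'a', 'c']
'd': index 0 in ['d', 'a', 'c'] -> ['d', 'a', 'c']
'c': index 2 in ['d', 'a', 'c'] -> ['c', 'd', 'a']
'a': index 2 in ['c', 'd', 'a'] -> ['a', 'c', 'd']
'd': index 2 in ['a', 'c', 'd'] -> ['d', 'a', 'c']
'a': index 1 in ['d', 'a', 'c'] -> ['a', 'd', 'c']


Output: [0, 2, 0, 2, 2, 2, 1]


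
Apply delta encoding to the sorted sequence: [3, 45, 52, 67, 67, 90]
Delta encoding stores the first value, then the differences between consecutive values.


First value: 3
Deltas:
  45 - 3 = 42
  52 - 45 = 7
  67 - 52 = 15
  67 - 67 = 0
  90 - 67 = 23


Delta encoded: [3, 42, 7, 15, 0, 23]


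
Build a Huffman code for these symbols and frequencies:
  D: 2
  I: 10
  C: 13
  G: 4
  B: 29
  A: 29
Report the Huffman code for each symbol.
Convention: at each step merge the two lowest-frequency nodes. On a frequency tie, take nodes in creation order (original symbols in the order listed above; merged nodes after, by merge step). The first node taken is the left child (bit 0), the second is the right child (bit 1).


Huffman tree construction:
Step 1: Merge D(2) + G(4) = 6
Step 2: Merge (D+G)(6) + I(10) = 16
Step 3: Merge C(13) + ((D+G)+I)(16) = 29
Step 4: Merge B(29) + A(29) = 58
Step 5: Merge (C+((D+G)+I))(29) + (B+A)(58) = 87
Read each symbol's code off the tree from the root (left child = 0, right child = 1).

Codes:
  D: 0100 (length 4)
  I: 011 (length 3)
  C: 00 (length 2)
  G: 0101 (length 4)
  B: 10 (length 2)
  A: 11 (length 2)
Average code length: 196/87 = 2.2529 bits/symbol


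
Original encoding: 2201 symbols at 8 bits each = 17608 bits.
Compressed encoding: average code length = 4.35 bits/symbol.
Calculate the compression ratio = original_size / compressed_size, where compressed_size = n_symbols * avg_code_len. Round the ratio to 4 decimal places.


original_size = n_symbols * orig_bits = 2201 * 8 = 17608 bits
compressed_size = n_symbols * avg_code_len = 2201 * 4.35 = 9574.35 bits
ratio = original_size / compressed_size = 17608 / 9574.35 = 1.8391

Compression ratio = 1.8391


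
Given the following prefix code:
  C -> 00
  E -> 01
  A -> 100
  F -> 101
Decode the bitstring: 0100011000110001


Decoding step by step:
Bits 01 -> E
Bits 00 -> C
Bits 01 -> E
Bits 100 -> A
Bits 01 -> E
Bits 100 -> A
Bits 01 -> E


Decoded message: ECEAEAE


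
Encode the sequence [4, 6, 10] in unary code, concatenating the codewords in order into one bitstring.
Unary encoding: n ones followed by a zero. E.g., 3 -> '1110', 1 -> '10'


Encode each number as n ones followed by a terminating 0:
  4 -> 11110 (5 bits)
  6 -> 1111110 (7 bits)
  10 -> 11111111110 (11 bits)
Total length = 5 + 7 + 11 = 23 bits.

Unary([4, 6, 10]) = 11110111111011111111110 (23 bits)


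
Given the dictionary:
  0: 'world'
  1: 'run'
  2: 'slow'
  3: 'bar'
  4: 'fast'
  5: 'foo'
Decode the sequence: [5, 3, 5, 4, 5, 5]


Look up each index in the dictionary:
  5 -> 'foo'
  3 -> 'bar'
  5 -> 'foo'
  4 -> 'fast'
  5 -> 'foo'
  5 -> 'foo'

Decoded: "foo bar foo fast foo foo"


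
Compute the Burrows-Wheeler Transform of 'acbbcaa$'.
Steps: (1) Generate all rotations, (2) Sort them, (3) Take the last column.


Rotations (sorted):
  0: $acbbcaa -> last char: a
  1: a$acbbca -> last char: a
  2: aa$acbbc -> last char: c
  3: acbbcaa$ -> last char: $
  4: bbcaa$ac -> last char: c
  5: bcaa$acb -> last char: b
  6: caa$acbb -> last char: b
  7: cbbcaa$a -> last char: a


BWT = aac$cbba


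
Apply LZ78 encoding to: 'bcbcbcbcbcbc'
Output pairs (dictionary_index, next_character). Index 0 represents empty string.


LZ78 encoding steps:
Dictionary: {0: ''}
Step 1: w='' (idx 0), next='b' -> output (0, 'b'), add 'b' as idx 1
Step 2: w='' (idx 0), next='c' -> output (0, 'c'), add 'c' as idx 2
Step 3: w='b' (idx 1), next='c' -> output (1, 'c'), add 'bc' as idx 3
Step 4: w='bc' (idx 3), next='b' -> output (3, 'b'), add 'bcb' as idx 4
Step 5: w='c' (idx 2), next='b' -> output (2, 'b'), add 'cb' as idx 5
Step 6: w='cb' (idx 5), next='c' -> output (5, 'c'), add 'cbc' as idx 6


Encoded: [(0, 'b'), (0, 'c'), (1, 'c'), (3, 'b'), (2, 'b'), (5, 'c')]


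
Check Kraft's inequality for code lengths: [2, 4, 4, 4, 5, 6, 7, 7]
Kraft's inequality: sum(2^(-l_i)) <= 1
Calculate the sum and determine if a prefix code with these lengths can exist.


Sum = 2^(-2) + 2^(-4) + 2^(-4) + 2^(-4) + 2^(-5) + 2^(-6) + 2^(-7) + 2^(-7)
    = 0.25 + 0.0625 + 0.0625 + 0.0625 + 0.03125 + 0.015625 + 0.0078125 + 0.0078125
    = 64/128 = 0.5
Since 0.5 <= 1, Kraft's inequality IS satisfied.
A prefix code with these lengths CAN exist.

Kraft sum = 0.5. Satisfied.


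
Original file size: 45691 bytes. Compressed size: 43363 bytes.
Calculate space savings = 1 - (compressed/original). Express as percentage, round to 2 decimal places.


ratio = compressed/original = 43363/45691 = 0.949049
savings = 1 - ratio = 1 - 0.949049 = 0.050951
as a percentage: 0.050951 * 100 = 5.1%

Space savings = 1 - 43363/45691 = 5.1%


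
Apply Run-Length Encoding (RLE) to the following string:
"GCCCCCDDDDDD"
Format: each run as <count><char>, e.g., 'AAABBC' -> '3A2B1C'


Scanning runs left to right:
  i=0: run of 'G' x 1 -> '1G'
  i=1: run of 'C' x 5 -> '5C'
  i=6: run of 'D' x 6 -> '6D'

RLE = 1G5C6D


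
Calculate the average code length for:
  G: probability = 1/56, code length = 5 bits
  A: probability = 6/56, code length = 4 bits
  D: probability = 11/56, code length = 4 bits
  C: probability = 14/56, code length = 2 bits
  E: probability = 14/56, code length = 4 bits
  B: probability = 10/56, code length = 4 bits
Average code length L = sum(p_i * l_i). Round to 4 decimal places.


Weighted contributions p_i * l_i:
  G: (1/56) * 5 = 5/56
  A: (6/56) * 4 = 24/56
  D: (11/56) * 4 = 44/56
  C: (14/56) * 2 = 28/56
  E: (14/56) * 4 = 56/56
  B: (10/56) * 4 = 40/56
Sum = (5 + 24 + 44 + 28 + 56 + 40)/56 = 197/56

L = 197/56 = 3.5179 bits/symbol


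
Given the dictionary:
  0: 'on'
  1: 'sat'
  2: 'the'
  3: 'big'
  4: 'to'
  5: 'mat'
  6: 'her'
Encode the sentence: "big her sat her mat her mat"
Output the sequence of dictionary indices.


Look up each word in the dictionary:
  'big' -> 3
  'her' -> 6
  'sat' -> 1
  'her' -> 6
  'mat' -> 5
  'her' -> 6
  'mat' -> 5

Encoded: [3, 6, 1, 6, 5, 6, 5]


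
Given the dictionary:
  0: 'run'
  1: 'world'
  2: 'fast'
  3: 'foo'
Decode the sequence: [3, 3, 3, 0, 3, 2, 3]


Look up each index in the dictionary:
  3 -> 'foo'
  3 -> 'foo'
  3 -> 'foo'
  0 -> 'run'
  3 -> 'foo'
  2 -> 'fast'
  3 -> 'foo'

Decoded: "foo foo foo run foo fast foo"


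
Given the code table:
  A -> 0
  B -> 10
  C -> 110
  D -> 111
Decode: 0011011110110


Decoding:
0 -> A
0 -> A
110 -> C
111 -> D
10 -> B
110 -> C


Result: AACDBC


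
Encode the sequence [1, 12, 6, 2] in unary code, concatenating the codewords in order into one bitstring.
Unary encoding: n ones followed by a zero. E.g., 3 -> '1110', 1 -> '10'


Encode each number as n ones followed by a terminating 0:
  1 -> 10 (2 bits)
  12 -> 1111111111110 (13 bits)
  6 -> 1111110 (7 bits)
  2 -> 110 (3 bits)
Total length = 2 + 13 + 7 + 3 = 25 bits.

Unary([1, 12, 6, 2]) = 1011111111111101111110110 (25 bits)


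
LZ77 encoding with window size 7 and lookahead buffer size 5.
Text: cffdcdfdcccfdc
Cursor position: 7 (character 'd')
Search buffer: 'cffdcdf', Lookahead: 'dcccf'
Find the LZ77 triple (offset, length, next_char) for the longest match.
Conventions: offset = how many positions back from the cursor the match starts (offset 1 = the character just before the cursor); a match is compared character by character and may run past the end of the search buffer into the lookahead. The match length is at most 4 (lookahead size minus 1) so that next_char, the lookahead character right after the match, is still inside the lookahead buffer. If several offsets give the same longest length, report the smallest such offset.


Try each offset into the search buffer:
  offset=1 (pos 6, char 'f'): match length 0
  offset=2 (pos 5, char 'd'): match length 1
  offset=3 (pos 4, char 'c'): match length 0
  offset=4 (pos 3, char 'd'): match length 2
  offset=5 (pos 2, char 'f'): match length 0
  offset=6 (pos 1, char 'f'): match length 0
  offset=7 (pos 0, char 'c'): match length 0
Longest match has length 2 at offset 4.
next_char = character at position 7 + 2 = 9 -> 'c'

Best match: offset=4, length=2 (matching 'dc' starting at position 3)
LZ77 triple: (4, 2, 'c')


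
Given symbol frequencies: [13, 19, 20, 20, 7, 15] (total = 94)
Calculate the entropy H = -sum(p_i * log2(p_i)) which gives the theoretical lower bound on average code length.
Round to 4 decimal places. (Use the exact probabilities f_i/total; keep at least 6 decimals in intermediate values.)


Per-symbol terms -p_i * log2(p_i) with p_i = f_i/94:
  p = 13/94 = 0.138298: log2(p) = -2.854149, -p*log2(p) = 0.394723
  p = 19/94 = 0.202128: log2(p) = -2.306661, -p*log2(p) = 0.466240
  p = 20/94 = 0.212766: log2(p) = -2.232661, -p*log2(p) = 0.475034
  p = 20/94 = 0.212766: log2(p) = -2.232661, -p*log2(p) = 0.475034
  p = 7/94 = 0.074468: log2(p) = -3.747234, -p*log2(p) = 0.279049
  p = 15/94 = 0.159574: log2(p) = -2.647698, -p*log2(p) = 0.422505
H = 0.394723 + 0.466240 + 0.475034 + 0.475034 + 0.279049 + 0.422505 = 2.512585

H = 2.5126 bits/symbol


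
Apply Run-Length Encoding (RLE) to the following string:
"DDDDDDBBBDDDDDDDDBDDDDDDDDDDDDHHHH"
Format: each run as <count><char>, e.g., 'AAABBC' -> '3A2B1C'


Scanning runs left to right:
  i=0: run of 'D' x 6 -> '6D'
  i=6: run of 'B' x 3 -> '3B'
  i=9: run of 'D' x 8 -> '8D'
  i=17: run of 'B' x 1 -> '1B'
  i=18: run of 'D' x 12 -> '12D'
  i=30: run of 'H' x 4 -> '4H'

RLE = 6D3B8D1B12D4H


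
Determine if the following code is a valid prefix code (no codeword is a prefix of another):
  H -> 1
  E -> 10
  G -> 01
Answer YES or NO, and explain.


Checking each pair (does one codeword prefix another?):
  H='1' vs E='10': prefix -- VIOLATION

NO -- this is NOT a valid prefix code. H (1) is a prefix of E (10).


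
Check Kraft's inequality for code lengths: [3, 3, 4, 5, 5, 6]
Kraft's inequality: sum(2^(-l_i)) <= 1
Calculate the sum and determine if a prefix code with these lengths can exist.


Sum = 2^(-3) + 2^(-3) + 2^(-4) + 2^(-5) + 2^(-5) + 2^(-6)
    = 0.125 + 0.125 + 0.0625 + 0.03125 + 0.03125 + 0.015625
    = 25/64 = 0.390625
Since 0.390625 <= 1, Kraft's inequality IS satisfied.
A prefix code with these lengths CAN exist.

Kraft sum = 0.390625. Satisfied.


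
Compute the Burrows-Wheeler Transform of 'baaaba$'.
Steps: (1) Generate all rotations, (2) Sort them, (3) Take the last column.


Rotations (sorted):
  0: $baaaba -> last char: a
  1: a$baaab -> last char: b
  2: aaaba$b -> last char: b
  3: aaba$ba -> last char: a
  4: aba$baa -> last char: a
  5: ba$baaa -> last char: a
  6: baaaba$ -> last char: $


BWT = abbaaa$


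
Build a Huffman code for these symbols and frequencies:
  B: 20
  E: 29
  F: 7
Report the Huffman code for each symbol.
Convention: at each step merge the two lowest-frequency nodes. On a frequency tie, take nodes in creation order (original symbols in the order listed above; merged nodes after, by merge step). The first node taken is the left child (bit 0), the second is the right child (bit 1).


Huffman tree construction:
Step 1: Merge F(7) + B(20) = 27
Step 2: Merge (F+B)(27) + E(29) = 56
Read each symbol's code off the tree from the root (left child = 0, right child = 1).

Codes:
  B: 01 (length 2)
  E: 1 (length 1)
  F: 00 (length 2)
Average code length: 83/56 = 1.4821 bits/symbol


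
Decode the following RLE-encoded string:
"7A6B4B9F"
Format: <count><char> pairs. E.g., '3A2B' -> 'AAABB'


Expanding each <count><char> pair:
  7A -> 'AAAAAAA'
  6B -> 'BBBBBB'
  4B -> 'BBBB'
  9F -> 'FFFFFFFFF'

Decoded = AAAAAAABBBBBBBBBBFFFFFFFFF


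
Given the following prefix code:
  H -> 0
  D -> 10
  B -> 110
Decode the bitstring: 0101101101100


Decoding step by step:
Bits 0 -> H
Bits 10 -> D
Bits 110 -> B
Bits 110 -> B
Bits 110 -> B
Bits 0 -> H


Decoded message: HDBBBH


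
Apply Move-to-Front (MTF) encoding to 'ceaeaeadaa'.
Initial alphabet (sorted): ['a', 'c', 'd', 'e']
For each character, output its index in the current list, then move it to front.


MTF encoding:
'c': index 1 in ['a', 'c', 'd', 'e'] -> ['c', 'a', 'd', 'e']
'e': index 3 in ['c', 'a', 'd', 'e'] -> ['e', 'c', 'a', 'd']
'a': index 2 in ['e', 'c', 'a', 'd'] -> ['a', 'e', 'c', 'd']
'e': index 1 in ['a', 'e', 'c', 'd'] -> ['e', 'a', 'c', 'd']
'a': index 1 in ['e', 'a', 'c', 'd'] -> ['a', 'e', 'c', 'd']
'e': index 1 in ['a', 'e', 'c', 'd'] -> ['e', 'a', 'c', 'd']
'a': index 1 in ['e', 'a', 'c', 'd'] -> ['a', 'e', 'c', 'd']
'd': index 3 in ['a', 'e', 'c', 'd'] -> ['d', 'a', 'e', 'c']
'a': index 1 in ['d', 'a', 'e', 'c'] -> ['a', 'd', 'e', 'c']
'a': index 0 in ['a', 'd', 'e', 'c'] -> ['a', 'd', 'e', 'c']


Output: [1, 3, 2, 1, 1, 1, 1, 3, 1, 0]


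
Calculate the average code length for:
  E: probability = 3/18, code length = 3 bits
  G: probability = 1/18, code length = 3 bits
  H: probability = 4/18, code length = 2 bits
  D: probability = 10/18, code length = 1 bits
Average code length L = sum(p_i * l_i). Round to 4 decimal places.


Weighted contributions p_i * l_i:
  E: (3/18) * 3 = 9/18
  G: (1/18) * 3 = 3/18
  H: (4/18) * 2 = 8/18
  D: (10/18) * 1 = 10/18
Sum = (9 + 3 + 8 + 10)/18 = 30/18

L = 30/18 = 1.6667 bits/symbol


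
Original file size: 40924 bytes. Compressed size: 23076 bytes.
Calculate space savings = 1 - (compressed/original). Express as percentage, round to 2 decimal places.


ratio = compressed/original = 23076/40924 = 0.563874
savings = 1 - ratio = 1 - 0.563874 = 0.436126
as a percentage: 0.436126 * 100 = 43.61%

Space savings = 1 - 23076/40924 = 43.61%


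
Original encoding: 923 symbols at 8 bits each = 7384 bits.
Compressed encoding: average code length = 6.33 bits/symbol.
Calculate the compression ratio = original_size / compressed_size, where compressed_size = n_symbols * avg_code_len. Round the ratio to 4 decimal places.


original_size = n_symbols * orig_bits = 923 * 8 = 7384 bits
compressed_size = n_symbols * avg_code_len = 923 * 6.33 = 5842.59 bits
ratio = original_size / compressed_size = 7384 / 5842.59 = 1.2638

Compression ratio = 1.2638


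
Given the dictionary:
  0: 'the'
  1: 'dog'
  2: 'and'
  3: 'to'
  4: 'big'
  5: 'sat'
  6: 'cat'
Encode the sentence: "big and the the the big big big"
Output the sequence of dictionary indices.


Look up each word in the dictionary:
  'big' -> 4
  'and' -> 2
  'the' -> 0
  'the' -> 0
  'the' -> 0
  'big' -> 4
  'big' -> 4
  'big' -> 4

Encoded: [4, 2, 0, 0, 0, 4, 4, 4]


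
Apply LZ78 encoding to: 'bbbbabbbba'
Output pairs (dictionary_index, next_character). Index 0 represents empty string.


LZ78 encoding steps:
Dictionary: {0: ''}
Step 1: w='' (idx 0), next='b' -> output (0, 'b'), add 'b' as idx 1
Step 2: w='b' (idx 1), next='b' -> output (1, 'b'), add 'bb' as idx 2
Step 3: w='b' (idx 1), next='a' -> output (1, 'a'), add 'ba' as idx 3
Step 4: w='bb' (idx 2), next='b' -> output (2, 'b'), add 'bbb' as idx 4
Step 5: w='ba' (idx 3), end of input -> output (3, '')


Encoded: [(0, 'b'), (1, 'b'), (1, 'a'), (2, 'b'), (3, '')]


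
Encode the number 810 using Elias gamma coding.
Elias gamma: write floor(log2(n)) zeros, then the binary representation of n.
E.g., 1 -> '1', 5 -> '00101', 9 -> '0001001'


num_bits = floor(log2(810)) + 1 = 10
leading_zeros = num_bits - 1 = 9
binary(810) = 1100101010

Elias gamma(810) = '000000000' + '1100101010' = 0000000001100101010 (19 bits)


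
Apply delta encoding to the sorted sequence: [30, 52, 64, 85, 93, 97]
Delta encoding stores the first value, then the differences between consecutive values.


First value: 30
Deltas:
  52 - 30 = 22
  64 - 52 = 12
  85 - 64 = 21
  93 - 85 = 8
  97 - 93 = 4


Delta encoded: [30, 22, 12, 21, 8, 4]


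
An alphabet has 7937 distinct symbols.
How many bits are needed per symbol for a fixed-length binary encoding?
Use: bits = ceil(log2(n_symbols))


log2(7937) = 12.9544
Bracket: 2^12 = 4096 < 7937 <= 2^13 = 8192
So ceil(log2(7937)) = 13

bits = ceil(log2(7937)) = ceil(12.9544) = 13 bits


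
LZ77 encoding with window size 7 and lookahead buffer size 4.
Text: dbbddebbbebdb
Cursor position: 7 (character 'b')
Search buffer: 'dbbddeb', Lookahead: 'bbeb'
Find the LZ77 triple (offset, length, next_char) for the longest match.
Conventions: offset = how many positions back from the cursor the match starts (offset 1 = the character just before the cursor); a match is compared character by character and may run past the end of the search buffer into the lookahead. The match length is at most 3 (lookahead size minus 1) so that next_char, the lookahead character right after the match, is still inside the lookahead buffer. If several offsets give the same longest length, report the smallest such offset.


Try each offset into the search buffer:
  offset=1 (pos 6, char 'b'): match length 2
  offset=2 (pos 5, char 'e'): match length 0
  offset=3 (pos 4, char 'd'): match length 0
  offset=4 (pos 3, char 'd'): match length 0
  offset=5 (pos 2, char 'b'): match length 1
  offset=6 (pos 1, char 'b'): match length 2
  offset=7 (pos 0, char 'd'): match length 0
Longest match has length 2, found at offsets 1, 6; take the smallest, offset 1.
next_char = character at position 7 + 2 = 9 -> 'e'

Best match: offset=1, length=2 (matching 'bb' starting at position 6)
LZ77 triple: (1, 2, 'e')


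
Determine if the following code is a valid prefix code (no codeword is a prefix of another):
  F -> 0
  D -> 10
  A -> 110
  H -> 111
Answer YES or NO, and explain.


Checking each pair (does one codeword prefix another?):
  F='0' vs D='10': no prefix
  F='0' vs A='110': no prefix
  F='0' vs H='111': no prefix
  D='10' vs F='0': no prefix
  D='10' vs A='110': no prefix
  D='10' vs H='111': no prefix
  A='110' vs F='0': no prefix
  A='110' vs D='10': no prefix
  A='110' vs H='111': no prefix
  H='111' vs F='0': no prefix
  H='111' vs D='10': no prefix
  H='111' vs A='110': no prefix
No violation found over all pairs.

YES -- this is a valid prefix code. No codeword is a prefix of any other codeword.


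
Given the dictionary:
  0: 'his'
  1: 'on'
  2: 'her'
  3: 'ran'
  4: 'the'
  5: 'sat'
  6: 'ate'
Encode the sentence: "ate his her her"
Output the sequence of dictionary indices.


Look up each word in the dictionary:
  'ate' -> 6
  'his' -> 0
  'her' -> 2
  'her' -> 2

Encoded: [6, 0, 2, 2]


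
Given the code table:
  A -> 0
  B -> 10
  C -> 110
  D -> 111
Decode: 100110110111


Decoding:
10 -> B
0 -> A
110 -> C
110 -> C
111 -> D


Result: BACCD


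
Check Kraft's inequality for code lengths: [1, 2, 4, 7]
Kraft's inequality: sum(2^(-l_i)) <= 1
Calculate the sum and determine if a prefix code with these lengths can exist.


Sum = 2^(-1) + 2^(-2) + 2^(-4) + 2^(-7)
    = 0.5 + 0.25 + 0.0625 + 0.0078125
    = 105/128 = 0.8203125
Since 0.8203125 <= 1, Kraft's inequality IS satisfied.
A prefix code with these lengths CAN exist.

Kraft sum = 0.8203125. Satisfied.


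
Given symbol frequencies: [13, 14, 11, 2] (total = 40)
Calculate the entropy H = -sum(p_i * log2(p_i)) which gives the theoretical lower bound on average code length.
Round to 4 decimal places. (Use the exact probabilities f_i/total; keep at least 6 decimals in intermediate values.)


Per-symbol terms -p_i * log2(p_i) with p_i = f_i/40:
  p = 13/40 = 0.325000: log2(p) = -1.621488, -p*log2(p) = 0.526984
  p = 14/40 = 0.350000: log2(p) = -1.514573, -p*log2(p) = 0.530101
  p = 11/40 = 0.275000: log2(p) = -1.862496, -p*log2(p) = 0.512187
  p = 2/40 = 0.050000: log2(p) = -4.321928, -p*log2(p) = 0.216096
H = 0.526984 + 0.530101 + 0.512187 + 0.216096 = 1.785368

H = 1.7854 bits/symbol


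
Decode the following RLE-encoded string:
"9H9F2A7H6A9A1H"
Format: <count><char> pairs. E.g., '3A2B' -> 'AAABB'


Expanding each <count><char> pair:
  9H -> 'HHHHHHHHH'
  9F -> 'FFFFFFFFF'
  2A -> 'AA'
  7H -> 'HHHHHHH'
  6A -> 'AAAAAA'
  9A -> 'AAAAAAAAA'
  1H -> 'H'

Decoded = HHHHHHHHHFFFFFFFFFAAHHHHHHHAAAAAAAAAAAAAAAH


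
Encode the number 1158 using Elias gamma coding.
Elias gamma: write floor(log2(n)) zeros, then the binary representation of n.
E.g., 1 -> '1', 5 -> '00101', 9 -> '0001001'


num_bits = floor(log2(1158)) + 1 = 11
leading_zeros = num_bits - 1 = 10
binary(1158) = 10010000110

Elias gamma(1158) = '0000000000' + '10010000110' = 000000000010010000110 (21 bits)


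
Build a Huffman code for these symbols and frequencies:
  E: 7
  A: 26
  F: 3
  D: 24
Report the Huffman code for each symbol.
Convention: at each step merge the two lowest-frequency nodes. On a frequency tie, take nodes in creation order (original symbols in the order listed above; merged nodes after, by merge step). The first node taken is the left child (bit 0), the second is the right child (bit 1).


Huffman tree construction:
Step 1: Merge F(3) + E(7) = 10
Step 2: Merge (F+E)(10) + D(24) = 34
Step 3: Merge A(26) + ((F+E)+D)(34) = 60
Read each symbol's code off the tree from the root (left child = 0, right child = 1).

Codes:
  E: 101 (length 3)
  A: 0 (length 1)
  F: 100 (length 3)
  D: 11 (length 2)
Average code length: 104/60 = 1.7333 bits/symbol


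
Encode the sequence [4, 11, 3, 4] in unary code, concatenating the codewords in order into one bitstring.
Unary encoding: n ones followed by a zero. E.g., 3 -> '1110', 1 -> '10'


Encode each number as n ones followed by a terminating 0:
  4 -> 11110 (5 bits)
  11 -> 111111111110 (12 bits)
  3 -> 1110 (4 bits)
  4 -> 11110 (5 bits)
Total length = 5 + 12 + 4 + 5 = 26 bits.

Unary([4, 11, 3, 4]) = 11110111111111110111011110 (26 bits)


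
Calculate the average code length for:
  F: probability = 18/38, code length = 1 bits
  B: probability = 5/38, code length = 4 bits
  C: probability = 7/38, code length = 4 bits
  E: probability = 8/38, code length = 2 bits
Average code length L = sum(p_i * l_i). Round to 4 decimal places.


Weighted contributions p_i * l_i:
  F: (18/38) * 1 = 18/38
  B: (5/38) * 4 = 20/38
  C: (7/38) * 4 = 28/38
  E: (8/38) * 2 = 16/38
Sum = (18 + 20 + 28 + 16)/38 = 82/38

L = 82/38 = 2.1579 bits/symbol


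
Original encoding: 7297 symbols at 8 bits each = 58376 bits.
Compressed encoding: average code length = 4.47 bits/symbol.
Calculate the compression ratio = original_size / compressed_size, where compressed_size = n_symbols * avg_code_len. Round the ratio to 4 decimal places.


original_size = n_symbols * orig_bits = 7297 * 8 = 58376 bits
compressed_size = n_symbols * avg_code_len = 7297 * 4.47 = 32617.59 bits
ratio = original_size / compressed_size = 58376 / 32617.59 = 1.7897

Compression ratio = 1.7897


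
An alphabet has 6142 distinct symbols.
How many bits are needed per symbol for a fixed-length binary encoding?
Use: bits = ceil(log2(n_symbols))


log2(6142) = 12.5845
Bracket: 2^12 = 4096 < 6142 <= 2^13 = 8192
So ceil(log2(6142)) = 13

bits = ceil(log2(6142)) = ceil(12.5845) = 13 bits


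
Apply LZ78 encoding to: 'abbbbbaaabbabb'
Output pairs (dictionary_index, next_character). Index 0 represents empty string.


LZ78 encoding steps:
Dictionary: {0: ''}
Step 1: w='' (idx 0), next='a' -> output (0, 'a'), add 'a' as idx 1
Step 2: w='' (idx 0), next='b' -> output (0, 'b'), add 'b' as idx 2
Step 3: w='b' (idx 2), next='b' -> output (2, 'b'), add 'bb' as idx 3
Step 4: w='bb' (idx 3), next='a' -> output (3, 'a'), add 'bba' as idx 4
Step 5: w='a' (idx 1), next='a' -> output (1, 'a'), add 'aa' as idx 5
Step 6: w='bba' (idx 4), next='b' -> output (4, 'b'), add 'bbab' as idx 6
Step 7: w='b' (idx 2), end of input -> output (2, '')


Encoded: [(0, 'a'), (0, 'b'), (2, 'b'), (3, 'a'), (1, 'a'), (4, 'b'), (2, '')]


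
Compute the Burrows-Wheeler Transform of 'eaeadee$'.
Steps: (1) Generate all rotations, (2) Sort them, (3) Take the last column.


Rotations (sorted):
  0: $eaeadee -> last char: e
  1: adee$eae -> last char: e
  2: aeadee$e -> last char: e
  3: dee$eaea -> last char: a
  4: e$eaeade -> last char: e
  5: eadee$ea -> last char: a
  6: eaeadee$ -> last char: $
  7: ee$eaead -> last char: d


BWT = eeeaea$d


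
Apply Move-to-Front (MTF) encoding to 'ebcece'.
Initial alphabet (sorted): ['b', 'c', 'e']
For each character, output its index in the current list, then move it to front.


MTF encoding:
'e': index 2 in ['b', 'c', 'e'] -> ['e', 'b', 'c']
'b': index 1 in ['e', 'b', 'c'] -> ['b', 'e', 'c']
'c': index 2 in ['b', 'e', 'c'] -> ['c', 'b', 'e']
'e': index 2 in ['c', 'b', 'e'] -> ['e', 'c', 'b']
'c': index 1 in ['e', 'c', 'b'] -> ['c', 'e', 'b']
'e': index 1 in ['c', 'e', 'b'] -> ['e', 'c', 'b']


Output: [2, 1, 2, 2, 1, 1]


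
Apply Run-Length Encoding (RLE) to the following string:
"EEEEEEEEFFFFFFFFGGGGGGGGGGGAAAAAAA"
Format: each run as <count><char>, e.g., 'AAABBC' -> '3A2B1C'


Scanning runs left to right:
  i=0: run of 'E' x 8 -> '8E'
  i=8: run of 'F' x 8 -> '8F'
  i=16: run of 'G' x 11 -> '11G'
  i=27: run of 'A' x 7 -> '7A'

RLE = 8E8F11G7A


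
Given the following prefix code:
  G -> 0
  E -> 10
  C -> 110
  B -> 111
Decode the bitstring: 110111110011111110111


Decoding step by step:
Bits 110 -> C
Bits 111 -> B
Bits 110 -> C
Bits 0 -> G
Bits 111 -> B
Bits 111 -> B
Bits 10 -> E
Bits 111 -> B


Decoded message: CBCGBBEB


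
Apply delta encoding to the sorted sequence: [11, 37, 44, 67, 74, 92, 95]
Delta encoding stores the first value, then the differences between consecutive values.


First value: 11
Deltas:
  37 - 11 = 26
  44 - 37 = 7
  67 - 44 = 23
  74 - 67 = 7
  92 - 74 = 18
  95 - 92 = 3


Delta encoded: [11, 26, 7, 23, 7, 18, 3]


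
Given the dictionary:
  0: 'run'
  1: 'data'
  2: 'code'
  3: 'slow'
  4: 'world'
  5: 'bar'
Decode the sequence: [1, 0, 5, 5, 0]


Look up each index in the dictionary:
  1 -> 'data'
  0 -> 'run'
  5 -> 'bar'
  5 -> 'bar'
  0 -> 'run'

Decoded: "data run bar bar run"


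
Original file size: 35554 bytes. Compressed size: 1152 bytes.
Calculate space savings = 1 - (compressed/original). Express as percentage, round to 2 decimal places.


ratio = compressed/original = 1152/35554 = 0.032401
savings = 1 - ratio = 1 - 0.032401 = 0.967599
as a percentage: 0.967599 * 100 = 96.76%

Space savings = 1 - 1152/35554 = 96.76%


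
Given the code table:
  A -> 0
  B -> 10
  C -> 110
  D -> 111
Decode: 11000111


Decoding:
110 -> C
0 -> A
0 -> A
111 -> D


Result: CAAD


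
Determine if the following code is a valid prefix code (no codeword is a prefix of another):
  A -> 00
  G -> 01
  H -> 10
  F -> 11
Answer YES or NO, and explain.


Checking each pair (does one codeword prefix another?):
  A='00' vs G='01': no prefix
  A='00' vs H='10': no prefix
  A='00' vs F='11': no prefix
  G='01' vs A='00': no prefix
  G='01' vs H='10': no prefix
  G='01' vs F='11': no prefix
  H='10' vs A='00': no prefix
  H='10' vs G='01': no prefix
  H='10' vs F='11': no prefix
  F='11' vs A='00': no prefix
  F='11' vs G='01': no prefix
  F='11' vs H='10': no prefix
No violation found over all pairs.

YES -- this is a valid prefix code. No codeword is a prefix of any other codeword.


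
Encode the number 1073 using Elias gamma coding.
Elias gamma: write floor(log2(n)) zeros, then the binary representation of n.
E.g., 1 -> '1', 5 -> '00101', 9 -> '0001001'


num_bits = floor(log2(1073)) + 1 = 11
leading_zeros = num_bits - 1 = 10
binary(1073) = 10000110001

Elias gamma(1073) = '0000000000' + '10000110001' = 000000000010000110001 (21 bits)


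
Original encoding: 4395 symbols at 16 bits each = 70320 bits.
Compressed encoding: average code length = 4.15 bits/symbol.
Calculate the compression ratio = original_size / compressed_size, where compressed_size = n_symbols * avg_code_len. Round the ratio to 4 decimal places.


original_size = n_symbols * orig_bits = 4395 * 16 = 70320 bits
compressed_size = n_symbols * avg_code_len = 4395 * 4.15 = 18239.25 bits
ratio = original_size / compressed_size = 70320 / 18239.25 = 3.8554

Compression ratio = 3.8554


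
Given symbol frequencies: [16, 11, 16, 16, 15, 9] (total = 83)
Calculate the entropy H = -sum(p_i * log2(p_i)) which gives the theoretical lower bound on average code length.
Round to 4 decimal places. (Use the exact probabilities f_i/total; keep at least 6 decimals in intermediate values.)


Per-symbol terms -p_i * log2(p_i) with p_i = f_i/83:
  p = 16/83 = 0.192771: log2(p) = -2.375039, -p*log2(p) = 0.457839
  p = 11/83 = 0.132530: log2(p) = -2.915608, -p*log2(p) = 0.386406
  p = 16/83 = 0.192771: log2(p) = -2.375039, -p*log2(p) = 0.457839
  p = 16/83 = 0.192771: log2(p) = -2.375039, -p*log2(p) = 0.457839
  p = 15/83 = 0.180723: log2(p) = -2.468149, -p*log2(p) = 0.446051
  p = 9/83 = 0.108434: log2(p) = -3.205114, -p*log2(p) = 0.347543
H = 0.457839 + 0.386406 + 0.457839 + 0.457839 + 0.446051 + 0.347543 = 2.553517

H = 2.5535 bits/symbol


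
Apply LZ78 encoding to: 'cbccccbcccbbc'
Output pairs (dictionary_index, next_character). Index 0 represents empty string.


LZ78 encoding steps:
Dictionary: {0: ''}
Step 1: w='' (idx 0), next='c' -> output (0, 'c'), add 'c' as idx 1
Step 2: w='' (idx 0), next='b' -> output (0, 'b'), add 'b' as idx 2
Step 3: w='c' (idx 1), next='c' -> output (1, 'c'), add 'cc' as idx 3
Step 4: w='cc' (idx 3), next='b' -> output (3, 'b'), add 'ccb' as idx 4
Step 5: w='cc' (idx 3), next='c' -> output (3, 'c'), add 'ccc' as idx 5
Step 6: w='b' (idx 2), next='b' -> output (2, 'b'), add 'bb' as idx 6
Step 7: w='c' (idx 1), end of input -> output (1, '')


Encoded: [(0, 'c'), (0, 'b'), (1, 'c'), (3, 'b'), (3, 'c'), (2, 'b'), (1, '')]


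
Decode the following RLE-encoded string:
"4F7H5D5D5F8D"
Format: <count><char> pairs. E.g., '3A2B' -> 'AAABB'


Expanding each <count><char> pair:
  4F -> 'FFFF'
  7H -> 'HHHHHHH'
  5D -> 'DDDDD'
  5D -> 'DDDDD'
  5F -> 'FFFFF'
  8D -> 'DDDDDDDD'

Decoded = FFFFHHHHHHHDDDDDDDDDDFFFFFDDDDDDDD


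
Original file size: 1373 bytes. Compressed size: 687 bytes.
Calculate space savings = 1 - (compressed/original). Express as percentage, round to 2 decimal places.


ratio = compressed/original = 687/1373 = 0.500364
savings = 1 - ratio = 1 - 0.500364 = 0.499636
as a percentage: 0.499636 * 100 = 49.96%

Space savings = 1 - 687/1373 = 49.96%


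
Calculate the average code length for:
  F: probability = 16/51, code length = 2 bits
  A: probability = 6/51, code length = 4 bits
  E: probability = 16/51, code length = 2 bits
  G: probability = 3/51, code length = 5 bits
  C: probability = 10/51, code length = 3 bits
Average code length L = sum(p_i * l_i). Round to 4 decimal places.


Weighted contributions p_i * l_i:
  F: (16/51) * 2 = 32/51
  A: (6/51) * 4 = 24/51
  E: (16/51) * 2 = 32/51
  G: (3/51) * 5 = 15/51
  C: (10/51) * 3 = 30/51
Sum = (32 + 24 + 32 + 15 + 30)/51 = 133/51

L = 133/51 = 2.6078 bits/symbol


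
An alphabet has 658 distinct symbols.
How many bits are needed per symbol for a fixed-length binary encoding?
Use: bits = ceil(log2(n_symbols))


log2(658) = 9.3619
Bracket: 2^9 = 512 < 658 <= 2^10 = 1024
So ceil(log2(658)) = 10

bits = ceil(log2(658)) = ceil(9.3619) = 10 bits


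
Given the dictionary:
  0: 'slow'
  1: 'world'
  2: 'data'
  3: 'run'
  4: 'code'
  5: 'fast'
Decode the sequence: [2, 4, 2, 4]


Look up each index in the dictionary:
  2 -> 'data'
  4 -> 'code'
  2 -> 'data'
  4 -> 'code'

Decoded: "data code data code"


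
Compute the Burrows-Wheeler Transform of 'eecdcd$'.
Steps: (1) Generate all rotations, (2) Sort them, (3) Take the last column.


Rotations (sorted):
  0: $eecdcd -> last char: d
  1: cd$eecd -> last char: d
  2: cdcd$ee -> last char: e
  3: d$eecdc -> last char: c
  4: dcd$eec -> last char: c
  5: ecdcd$e -> last char: e
  6: eecdcd$ -> last char: $


BWT = ddecce$


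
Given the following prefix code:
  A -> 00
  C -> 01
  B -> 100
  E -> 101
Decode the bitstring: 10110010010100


Decoding step by step:
Bits 101 -> E
Bits 100 -> B
Bits 100 -> B
Bits 101 -> E
Bits 00 -> A


Decoded message: EBBEA


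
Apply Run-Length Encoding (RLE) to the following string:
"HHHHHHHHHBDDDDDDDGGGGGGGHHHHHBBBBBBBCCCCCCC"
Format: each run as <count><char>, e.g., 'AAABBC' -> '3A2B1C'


Scanning runs left to right:
  i=0: run of 'H' x 9 -> '9H'
  i=9: run of 'B' x 1 -> '1B'
  i=10: run of 'D' x 7 -> '7D'
  i=17: run of 'G' x 7 -> '7G'
  i=24: run of 'H' x 5 -> '5H'
  i=29: run of 'B' x 7 -> '7B'
  i=36: run of 'C' x 7 -> '7C'

RLE = 9H1B7D7G5H7B7C


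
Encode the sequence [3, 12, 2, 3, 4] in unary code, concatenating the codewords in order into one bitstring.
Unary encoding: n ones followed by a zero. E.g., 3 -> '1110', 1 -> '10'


Encode each number as n ones followed by a terminating 0:
  3 -> 1110 (4 bits)
  12 -> 1111111111110 (13 bits)
  2 -> 110 (3 bits)
  3 -> 1110 (4 bits)
  4 -> 11110 (5 bits)
Total length = 4 + 13 + 3 + 4 + 5 = 29 bits.

Unary([3, 12, 2, 3, 4]) = 11101111111111110110111011110 (29 bits)


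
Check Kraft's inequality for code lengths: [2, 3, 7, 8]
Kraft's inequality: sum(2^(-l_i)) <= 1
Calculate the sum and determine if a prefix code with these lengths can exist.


Sum = 2^(-2) + 2^(-3) + 2^(-7) + 2^(-8)
    = 0.25 + 0.125 + 0.0078125 + 0.00390625
    = 99/256 = 0.38671875
Since 0.38671875 <= 1, Kraft's inequality IS satisfied.
A prefix code with these lengths CAN exist.

Kraft sum = 0.38671875. Satisfied.


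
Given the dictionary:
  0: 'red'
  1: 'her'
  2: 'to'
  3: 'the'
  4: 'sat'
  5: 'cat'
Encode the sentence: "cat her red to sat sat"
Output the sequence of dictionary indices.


Look up each word in the dictionary:
  'cat' -> 5
  'her' -> 1
  'red' -> 0
  'to' -> 2
  'sat' -> 4
  'sat' -> 4

Encoded: [5, 1, 0, 2, 4, 4]


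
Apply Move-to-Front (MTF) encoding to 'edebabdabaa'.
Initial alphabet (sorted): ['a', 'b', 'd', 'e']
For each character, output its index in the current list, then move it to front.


MTF encoding:
'e': index 3 in ['a', 'b', 'd', 'e'] -> ['e', 'a', 'b', 'd']
'd': index 3 in ['e', 'a', 'b', 'd'] -> ['d', 'e', 'a', 'b']
'e': index 1 in ['d', 'e', 'a', 'b'] -> ['e', 'd', 'a', 'b']
'b': index 3 in ['e', 'd', 'a', 'b'] -> ['b', 'e', 'd', 'a']
'a': index 3 in ['b', 'e', 'd', 'a'] -> ['a', 'b', 'e', 'd']
'b': index 1 in ['a', 'b', 'e', 'd'] -> ['b', 'a', 'e', 'd']
'd': index 3 in ['b', 'a', 'e', 'd'] -> ['d', 'b', 'a', 'e']
'a': index 2 in ['d', 'b', 'a', 'e'] -> ['a', 'd', 'b', 'e']
'b': index 2 in ['a', 'd', 'b', 'e'] -> ['b', 'a', 'd', 'e']
'a': index 1 in ['b', 'a', 'd', 'e'] -> ['a', 'b', 'd', 'e']
'a': index 0 in ['a', 'b', 'd', 'e'] -> ['a', 'b', 'd', 'e']


Output: [3, 3, 1, 3, 3, 1, 3, 2, 2, 1, 0]


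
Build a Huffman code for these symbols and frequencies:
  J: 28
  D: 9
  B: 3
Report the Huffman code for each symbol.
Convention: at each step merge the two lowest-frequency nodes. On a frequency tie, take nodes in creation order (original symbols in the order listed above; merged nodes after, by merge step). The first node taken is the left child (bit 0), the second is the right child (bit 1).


Huffman tree construction:
Step 1: Merge B(3) + D(9) = 12
Step 2: Merge (B+D)(12) + J(28) = 40
Read each symbol's code off the tree from the root (left child = 0, right child = 1).

Codes:
  J: 1 (length 1)
  D: 01 (length 2)
  B: 00 (length 2)
Average code length: 52/40 = 1.3000 bits/symbol


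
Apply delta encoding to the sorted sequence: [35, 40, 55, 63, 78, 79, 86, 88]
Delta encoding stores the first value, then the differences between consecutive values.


First value: 35
Deltas:
  40 - 35 = 5
  55 - 40 = 15
  63 - 55 = 8
  78 - 63 = 15
  79 - 78 = 1
  86 - 79 = 7
  88 - 86 = 2


Delta encoded: [35, 5, 15, 8, 15, 1, 7, 2]


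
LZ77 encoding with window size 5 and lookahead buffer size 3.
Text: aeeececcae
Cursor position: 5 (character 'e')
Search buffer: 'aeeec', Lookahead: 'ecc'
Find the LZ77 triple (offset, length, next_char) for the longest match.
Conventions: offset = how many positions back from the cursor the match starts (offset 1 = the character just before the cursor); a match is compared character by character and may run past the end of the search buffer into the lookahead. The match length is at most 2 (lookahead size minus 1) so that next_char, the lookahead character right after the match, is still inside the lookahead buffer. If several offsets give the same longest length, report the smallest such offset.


Try each offset into the search buffer:
  offset=1 (pos 4, char 'c'): match length 0
  offset=2 (pos 3, char 'e'): match length 2
  offset=3 (pos 2, char 'e'): match length 1
  offset=4 (pos 1, char 'e'): match length 1
  offset=5 (pos 0, char 'a'): match length 0
Longest match has length 2 at offset 2.
next_char = character at position 5 + 2 = 7 -> 'c'

Best match: offset=2, length=2 (matching 'ec' starting at position 3)
LZ77 triple: (2, 2, 'c')


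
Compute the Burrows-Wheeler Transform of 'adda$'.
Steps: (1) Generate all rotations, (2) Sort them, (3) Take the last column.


Rotations (sorted):
  0: $adda -> last char: a
  1: a$add -> last char: d
  2: adda$ -> last char: $
  3: da$ad -> last char: d
  4: dda$a -> last char: a


BWT = ad$da


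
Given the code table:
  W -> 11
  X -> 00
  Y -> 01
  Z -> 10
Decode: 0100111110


Decoding:
01 -> Y
00 -> X
11 -> W
11 -> W
10 -> Z


Result: YXWWZ


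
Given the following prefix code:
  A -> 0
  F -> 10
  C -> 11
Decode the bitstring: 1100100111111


Decoding step by step:
Bits 11 -> C
Bits 0 -> A
Bits 0 -> A
Bits 10 -> F
Bits 0 -> A
Bits 11 -> C
Bits 11 -> C
Bits 11 -> C


Decoded message: CAAFACCC


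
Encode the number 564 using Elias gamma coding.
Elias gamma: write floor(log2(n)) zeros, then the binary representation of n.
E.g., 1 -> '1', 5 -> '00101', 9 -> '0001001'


num_bits = floor(log2(564)) + 1 = 10
leading_zeros = num_bits - 1 = 9
binary(564) = 1000110100

Elias gamma(564) = '000000000' + '1000110100' = 0000000001000110100 (19 bits)


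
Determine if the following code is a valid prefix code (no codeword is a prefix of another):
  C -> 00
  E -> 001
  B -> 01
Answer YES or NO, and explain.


Checking each pair (does one codeword prefix another?):
  C='00' vs E='001': prefix -- VIOLATION

NO -- this is NOT a valid prefix code. C (00) is a prefix of E (001).


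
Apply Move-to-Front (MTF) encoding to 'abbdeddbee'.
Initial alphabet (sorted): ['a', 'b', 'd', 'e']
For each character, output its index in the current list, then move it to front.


MTF encoding:
'a': index 0 in ['a', 'b', 'd', 'e'] -> ['a', 'b', 'd', 'e']
'b': index 1 in ['a', 'b', 'd', 'e'] -> ['b', 'a', 'd', 'e']
'b': index 0 in ['b', 'a', 'd', 'e'] -> ['b', 'a', 'd', 'e']
'd': index 2 in ['b', 'a', 'd', 'e'] -> ['d', 'b', 'a', 'e']
'e': index 3 in ['d', 'b', 'a', 'e'] -> ['e', 'd', 'b', 'a']
'd': index 1 in ['e', 'd', 'b', 'a'] -> ['d', 'e', 'b', 'a']
'd': index 0 in ['d', 'e', 'b', 'a'] -> ['d', 'e', 'b', 'a']
'b': index 2 in ['d', 'e', 'b', 'a'] -> ['b', 'd', 'e', 'a']
'e': index 2 in ['b', 'd', 'e', 'a'] -> ['e', 'b', 'd', 'a']
'e': index 0 in ['e', 'b', 'd', 'a'] -> ['e', 'b', 'd', 'a']


Output: [0, 1, 0, 2, 3, 1, 0, 2, 2, 0]
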